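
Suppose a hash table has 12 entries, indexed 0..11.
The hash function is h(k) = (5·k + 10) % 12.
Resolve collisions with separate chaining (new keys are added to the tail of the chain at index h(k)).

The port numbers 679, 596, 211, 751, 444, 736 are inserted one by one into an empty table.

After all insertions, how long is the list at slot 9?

3

Insert 679: h=9, bucket 9 empty -> new chain.
Insert 596: h=2, bucket 2 empty -> new chain.
Insert 211: h=9, bucket 9 nonempty -> append to chain.
Insert 751: h=9, bucket 9 nonempty -> append to chain.
Insert 444: h=10, bucket 10 empty -> new chain.
Insert 736: h=6, bucket 6 empty -> new chain.
Final buckets:
0: ∅
1: ∅
2: 596
3: ∅
4: ∅
5: ∅
6: 736
7: ∅
8: ∅
9: 679 -> 211 -> 751
10: 444
11: ∅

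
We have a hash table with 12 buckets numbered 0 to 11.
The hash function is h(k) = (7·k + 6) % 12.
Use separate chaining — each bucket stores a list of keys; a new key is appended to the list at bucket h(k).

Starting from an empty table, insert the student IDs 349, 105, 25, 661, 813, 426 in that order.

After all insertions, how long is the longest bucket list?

Insert 349: h=1, bucket 1 empty -> new chain.
Insert 105: h=9, bucket 9 empty -> new chain.
Insert 25: h=1, bucket 1 nonempty -> append to chain.
Insert 661: h=1, bucket 1 nonempty -> append to chain.
Insert 813: h=9, bucket 9 nonempty -> append to chain.
Insert 426: h=0, bucket 0 empty -> new chain.
Final buckets:
0: 426
1: 349 -> 25 -> 661
2: -
3: -
4: -
5: -
6: -
7: -
8: -
9: 105 -> 813
10: -
11: -

3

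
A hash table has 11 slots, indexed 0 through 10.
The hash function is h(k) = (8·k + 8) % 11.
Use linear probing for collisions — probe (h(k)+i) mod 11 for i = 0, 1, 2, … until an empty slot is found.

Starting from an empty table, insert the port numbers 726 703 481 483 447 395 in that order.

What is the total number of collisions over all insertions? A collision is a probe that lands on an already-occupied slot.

Insert 726: h=8, slot 8 empty -> index 8.
Insert 703: h=0, slot 0 empty -> index 0.
Insert 481: h=6, slot 6 empty -> index 6.
Insert 483: h=0, slot 0 occupied -> index 1.
Insert 447: h=9, slot 9 empty -> index 9.
Insert 395: h=0, slots 0,1 occupied -> index 2.
Table: [703, 483, 395, ∅, ∅, ∅, 481, ∅, 726, 447, ∅]

3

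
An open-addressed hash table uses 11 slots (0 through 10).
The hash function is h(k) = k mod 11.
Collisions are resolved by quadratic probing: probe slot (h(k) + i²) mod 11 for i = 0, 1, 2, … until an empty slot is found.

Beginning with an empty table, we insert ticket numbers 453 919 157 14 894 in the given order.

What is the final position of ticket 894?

453: h=2 => slot 2
919: h=6 => slot 6
157: h=3 => slot 3
14: h=3, probe 3,4 => slot 4
894: h=3, probe 3,4,7 => slot 7
Table: [—, —, 453, 157, 14, —, 919, 894, —, —, —]

7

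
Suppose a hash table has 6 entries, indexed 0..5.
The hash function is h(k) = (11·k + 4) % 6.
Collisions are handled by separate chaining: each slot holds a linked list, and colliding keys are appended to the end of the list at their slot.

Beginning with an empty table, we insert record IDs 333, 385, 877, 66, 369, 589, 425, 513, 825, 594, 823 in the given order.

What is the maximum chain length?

333 -> bucket 1
385 -> bucket 3
877 -> bucket 3 (collision)
66 -> bucket 4
369 -> bucket 1 (collision)
589 -> bucket 3 (collision)
425 -> bucket 5
513 -> bucket 1 (collision)
825 -> bucket 1 (collision)
594 -> bucket 4 (collision)
823 -> bucket 3 (collision)
Final buckets:
0: _
1: 333 -> 369 -> 513 -> 825
2: _
3: 385 -> 877 -> 589 -> 823
4: 66 -> 594
5: 425

4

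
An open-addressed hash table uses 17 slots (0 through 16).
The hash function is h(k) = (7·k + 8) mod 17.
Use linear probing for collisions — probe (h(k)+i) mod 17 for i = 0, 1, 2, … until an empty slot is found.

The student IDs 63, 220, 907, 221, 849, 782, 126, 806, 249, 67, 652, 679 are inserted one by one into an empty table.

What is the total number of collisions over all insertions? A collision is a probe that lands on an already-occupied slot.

63: h=7 → slot 7
220: h=1 → slot 1
907: h=16 → slot 16
221: h=8 → slot 8
849: h=1, probe 1,2 → slot 2
782: h=8, probe 8,9 → slot 9
126: h=6 → slot 6
806: h=6, probe 6,7,8,9,10 → slot 10
249: h=0 → slot 0
67: h=1, probe 1,2,3 → slot 3
652: h=16, probe 16,0,1,2,3,4 → slot 4
679: h=1, probe 1,2,3,4,5 → slot 5
Table: [249, 220, 849, 67, 652, 679, 126, 63, 221, 782, 806, —, —, —, —, —, 907]

17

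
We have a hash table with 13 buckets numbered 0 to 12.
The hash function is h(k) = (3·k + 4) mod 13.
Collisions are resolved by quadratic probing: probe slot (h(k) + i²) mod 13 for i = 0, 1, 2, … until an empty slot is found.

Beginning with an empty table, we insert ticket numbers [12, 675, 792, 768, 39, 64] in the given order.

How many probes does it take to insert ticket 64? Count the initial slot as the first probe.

Insert 12: h=1, slot 1 empty => index 1.
Insert 675: h=1, slot 1 occupied => index 2.
Insert 792: h=1, slots 1,2 occupied => index 5.
Insert 768: h=7, slot 7 empty => index 7.
Insert 39: h=4, slot 4 empty => index 4.
Insert 64: h=1, slots 1,2,5 occupied => index 10.
Table: [_, 12, 675, _, 39, 792, _, 768, _, _, 64, _, _]

4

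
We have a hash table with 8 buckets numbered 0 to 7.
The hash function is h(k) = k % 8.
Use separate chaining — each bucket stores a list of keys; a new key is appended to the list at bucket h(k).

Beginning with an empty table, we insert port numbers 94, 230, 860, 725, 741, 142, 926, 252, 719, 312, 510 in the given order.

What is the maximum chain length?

94 → bucket 6
230 → bucket 6 (collision)
860 → bucket 4
725 → bucket 5
741 → bucket 5 (collision)
142 → bucket 6 (collision)
926 → bucket 6 (collision)
252 → bucket 4 (collision)
719 → bucket 7
312 → bucket 0
510 → bucket 6 (collision)
Final buckets:
0: 312
1: —
2: —
3: —
4: 860 -> 252
5: 725 -> 741
6: 94 -> 230 -> 142 -> 926 -> 510
7: 719

5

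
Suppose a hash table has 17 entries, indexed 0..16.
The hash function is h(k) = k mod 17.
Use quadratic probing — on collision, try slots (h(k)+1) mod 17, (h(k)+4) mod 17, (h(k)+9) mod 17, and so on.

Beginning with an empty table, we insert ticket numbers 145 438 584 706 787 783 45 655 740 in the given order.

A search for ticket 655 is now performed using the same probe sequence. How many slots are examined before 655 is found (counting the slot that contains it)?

5

Insert 145: h=9, slot 9 empty → index 9.
Insert 438: h=13, slot 13 empty → index 13.
Insert 584: h=6, slot 6 empty → index 6.
Insert 706: h=9, slot 9 occupied → index 10.
Insert 787: h=5, slot 5 empty → index 5.
Insert 783: h=1, slot 1 empty → index 1.
Insert 45: h=11, slot 11 empty → index 11.
Insert 655: h=9, slots 9,10,13,1 occupied → index 8.
Insert 740: h=9, slots 9,10,13,1,8 occupied → index 0.
Table: [740, 783, —, —, —, 787, 584, —, 655, 145, 706, 45, —, 438, —, —, —]
Lookup 655: h=9, probe 9,10,13,1,8 → found at 8.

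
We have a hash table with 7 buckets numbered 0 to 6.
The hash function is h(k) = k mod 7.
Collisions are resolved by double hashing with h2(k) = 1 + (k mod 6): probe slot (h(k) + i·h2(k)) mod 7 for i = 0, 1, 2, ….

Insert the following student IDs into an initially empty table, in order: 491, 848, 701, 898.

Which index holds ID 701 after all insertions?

491: h=1 => slot 1
848: h=1, h2=3, probe 1,4 => slot 4
701: h=1, h2=6, probe 1,0 => slot 0
898: h=2 => slot 2
Table: [701, 491, 898, -, 848, -, -]

0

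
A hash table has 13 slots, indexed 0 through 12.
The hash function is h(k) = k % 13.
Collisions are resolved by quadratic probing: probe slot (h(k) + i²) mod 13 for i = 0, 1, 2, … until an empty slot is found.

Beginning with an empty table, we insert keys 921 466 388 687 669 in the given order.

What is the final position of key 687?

7

Insert 921: h=11, slot 11 empty => index 11.
Insert 466: h=11, slot 11 occupied => index 12.
Insert 388: h=11, slots 11,12 occupied => index 2.
Insert 687: h=11, slots 11,12,2 occupied => index 7.
Insert 669: h=6, slot 6 empty => index 6.
Table: [-, -, 388, -, -, -, 669, 687, -, -, -, 921, 466]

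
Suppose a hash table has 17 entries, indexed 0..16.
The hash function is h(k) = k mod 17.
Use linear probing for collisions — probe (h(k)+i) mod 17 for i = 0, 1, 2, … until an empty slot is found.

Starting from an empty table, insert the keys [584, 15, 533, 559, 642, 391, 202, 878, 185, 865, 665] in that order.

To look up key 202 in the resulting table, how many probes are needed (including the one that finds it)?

584: h=6 -> slot 6
15: h=15 -> slot 15
533: h=6, probe 6,7 -> slot 7
559: h=15, probe 15,16 -> slot 16
642: h=13 -> slot 13
391: h=0 -> slot 0
202: h=15, probe 15,16,0,1 -> slot 1
878: h=11 -> slot 11
185: h=15, probe 15,16,0,1,2 -> slot 2
865: h=15, probe 15,16,0,1,2,3 -> slot 3
665: h=2, probe 2,3,4 -> slot 4
Table: [391, 202, 185, 865, 665, ∅, 584, 533, ∅, ∅, ∅, 878, ∅, 642, ∅, 15, 559]
Lookup 202: h=15, probe 15,16,0,1 → found at 1.

4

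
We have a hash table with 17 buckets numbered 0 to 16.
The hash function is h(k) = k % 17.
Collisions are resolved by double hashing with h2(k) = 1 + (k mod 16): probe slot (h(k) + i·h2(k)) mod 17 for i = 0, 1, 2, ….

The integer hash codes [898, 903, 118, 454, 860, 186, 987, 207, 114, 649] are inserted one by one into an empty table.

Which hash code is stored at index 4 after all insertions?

186

Insert 898: h=14, slot 14 empty -> index 14.
Insert 903: h=2, slot 2 empty -> index 2.
Insert 118: h=16, slot 16 empty -> index 16.
Insert 454: h=12, slot 12 empty -> index 12.
Insert 860: h=10, slot 10 empty -> index 10.
Insert 186: h=16, h2=11, slots 16,10 occupied -> index 4.
Insert 987: h=1, slot 1 empty -> index 1.
Insert 207: h=3, slot 3 empty -> index 3.
Insert 114: h=12, h2=3, slot 12 occupied -> index 15.
Insert 649: h=3, h2=10, slot 3 occupied -> index 13.
Table: [_, 987, 903, 207, 186, _, _, _, _, _, 860, _, 454, 649, 898, 114, 118]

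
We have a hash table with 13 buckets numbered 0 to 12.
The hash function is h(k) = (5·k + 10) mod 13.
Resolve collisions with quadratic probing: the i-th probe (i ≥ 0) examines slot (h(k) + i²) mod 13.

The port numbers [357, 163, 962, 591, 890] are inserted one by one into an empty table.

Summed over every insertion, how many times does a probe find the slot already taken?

3

357: h=1 -> slot 1
163: h=6 -> slot 6
962: h=10 -> slot 10
591: h=1, probe 1,2 -> slot 2
890: h=1, probe 1,2,5 -> slot 5
Table: [_, 357, 591, _, _, 890, 163, _, _, _, 962, _, _]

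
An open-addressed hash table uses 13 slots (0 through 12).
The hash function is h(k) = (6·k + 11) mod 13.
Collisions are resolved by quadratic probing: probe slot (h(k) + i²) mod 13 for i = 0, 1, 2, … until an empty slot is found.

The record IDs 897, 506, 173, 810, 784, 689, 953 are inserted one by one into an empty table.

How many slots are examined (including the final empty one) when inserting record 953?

6

897: h=11 → slot 11
506: h=5 → slot 5
173: h=9 → slot 9
810: h=9, probe 9,10 → slot 10
784: h=9, probe 9,10,0 → slot 0
689: h=11, probe 11,12 → slot 12
953: h=9, probe 9,10,0,5,12,8 → slot 8
Table: [784, ∅, ∅, ∅, ∅, 506, ∅, ∅, 953, 173, 810, 897, 689]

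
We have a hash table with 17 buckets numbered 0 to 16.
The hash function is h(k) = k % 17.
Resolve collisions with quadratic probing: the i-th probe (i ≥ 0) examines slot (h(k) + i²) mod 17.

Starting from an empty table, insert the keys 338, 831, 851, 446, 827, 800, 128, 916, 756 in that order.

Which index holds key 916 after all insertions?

7

Insert 338: h=15, slot 15 empty → index 15.
Insert 831: h=15, slot 15 occupied → index 16.
Insert 851: h=1, slot 1 empty → index 1.
Insert 446: h=4, slot 4 empty → index 4.
Insert 827: h=11, slot 11 empty → index 11.
Insert 800: h=1, slot 1 occupied → index 2.
Insert 128: h=9, slot 9 empty → index 9.
Insert 916: h=15, slots 15,16,2 occupied → index 7.
Insert 756: h=8, slot 8 empty → index 8.
Table: [., 851, 800, ., 446, ., ., 916, 756, 128, ., 827, ., ., ., 338, 831]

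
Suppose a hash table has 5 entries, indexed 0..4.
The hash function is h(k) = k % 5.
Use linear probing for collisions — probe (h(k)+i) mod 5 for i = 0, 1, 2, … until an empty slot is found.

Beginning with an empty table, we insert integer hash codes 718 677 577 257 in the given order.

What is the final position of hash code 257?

718 hashes to 3; slot 3 is free => place at 3.
677 hashes to 2; slot 2 is free => place at 2.
577 hashes to 2; 2,3 taken => place at 4.
257 hashes to 2; 2,3,4 taken => place at 0.
Table: [257, -, 677, 718, 577]

0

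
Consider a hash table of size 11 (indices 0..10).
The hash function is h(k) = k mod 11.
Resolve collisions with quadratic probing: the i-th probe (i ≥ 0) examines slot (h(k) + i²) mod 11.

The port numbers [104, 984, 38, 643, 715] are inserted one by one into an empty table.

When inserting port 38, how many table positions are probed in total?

Insert 104: h=5, slot 5 empty → index 5.
Insert 984: h=5, slot 5 occupied → index 6.
Insert 38: h=5, slots 5,6 occupied → index 9.
Insert 643: h=5, slots 5,6,9 occupied → index 3.
Insert 715: h=0, slot 0 empty → index 0.
Table: [715, ∅, ∅, 643, ∅, 104, 984, ∅, ∅, 38, ∅]

3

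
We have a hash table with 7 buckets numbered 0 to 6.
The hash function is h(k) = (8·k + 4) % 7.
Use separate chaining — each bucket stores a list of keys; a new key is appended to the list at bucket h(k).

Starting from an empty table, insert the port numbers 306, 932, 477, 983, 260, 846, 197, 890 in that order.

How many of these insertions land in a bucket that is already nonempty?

4

306 → bucket 2
932 → bucket 5
477 → bucket 5 (collision)
983 → bucket 0
260 → bucket 5 (collision)
846 → bucket 3
197 → bucket 5 (collision)
890 → bucket 5 (collision)
Final buckets:
0: 983
1: .
2: 306
3: 846
4: .
5: 932 -> 477 -> 260 -> 197 -> 890
6: .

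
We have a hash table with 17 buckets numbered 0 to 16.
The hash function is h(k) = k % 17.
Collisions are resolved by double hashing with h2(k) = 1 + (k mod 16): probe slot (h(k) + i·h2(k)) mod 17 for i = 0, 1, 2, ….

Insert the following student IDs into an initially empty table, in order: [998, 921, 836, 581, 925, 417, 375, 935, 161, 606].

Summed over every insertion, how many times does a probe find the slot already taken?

7

998 hashes to 12; slot 12 is free → place at 12.
921 hashes to 3; slot 3 is free → place at 3.
836 hashes to 3, h2=5; 3 taken → place at 8.
581 hashes to 3, h2=6; 3 taken → place at 9.
925 hashes to 7; slot 7 is free → place at 7.
417 hashes to 9, h2=2; 9 taken → place at 11.
375 hashes to 1; slot 1 is free → place at 1.
935 hashes to 0; slot 0 is free → place at 0.
161 hashes to 8, h2=2; 8 taken → place at 10.
606 hashes to 11, h2=15; 11,9,7 taken → place at 5.
Table: [935, 375, _, 921, _, 606, _, 925, 836, 581, 161, 417, 998, _, _, _, _]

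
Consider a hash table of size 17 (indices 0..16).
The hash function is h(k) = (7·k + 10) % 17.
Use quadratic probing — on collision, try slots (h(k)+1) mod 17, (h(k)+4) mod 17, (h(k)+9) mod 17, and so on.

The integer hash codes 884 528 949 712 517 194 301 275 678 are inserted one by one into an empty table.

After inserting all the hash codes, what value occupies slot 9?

194

884 hashes to 10; slot 10 is free → place at 10.
528 hashes to 0; slot 0 is free → place at 0.
949 hashes to 6; slot 6 is free → place at 6.
712 hashes to 13; slot 13 is free → place at 13.
517 hashes to 8; slot 8 is free → place at 8.
194 hashes to 8; 8 taken → place at 9.
301 hashes to 9; 9,10,13 taken → place at 1.
275 hashes to 14; slot 14 is free → place at 14.
678 hashes to 13; 13,14,0 taken → place at 5.
Table: [528, 301, ., ., ., 678, 949, ., 517, 194, 884, ., ., 712, 275, ., .]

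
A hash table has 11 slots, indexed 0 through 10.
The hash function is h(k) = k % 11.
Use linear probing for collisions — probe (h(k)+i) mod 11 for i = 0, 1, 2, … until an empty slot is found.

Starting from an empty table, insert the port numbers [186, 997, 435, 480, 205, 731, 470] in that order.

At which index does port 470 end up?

186: h=10 => slot 10
997: h=7 => slot 7
435: h=6 => slot 6
480: h=7, probe 7,8 => slot 8
205: h=7, probe 7,8,9 => slot 9
731: h=5 => slot 5
470: h=8, probe 8,9,10,0 => slot 0
Table: [470, ., ., ., ., 731, 435, 997, 480, 205, 186]

0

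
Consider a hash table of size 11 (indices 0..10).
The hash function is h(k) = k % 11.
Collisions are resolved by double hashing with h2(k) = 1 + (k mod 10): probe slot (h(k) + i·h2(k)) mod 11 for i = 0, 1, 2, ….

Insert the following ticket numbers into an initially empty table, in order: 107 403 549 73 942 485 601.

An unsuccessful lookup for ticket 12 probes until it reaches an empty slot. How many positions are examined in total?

2

107 hashes to 8; slot 8 is free → place at 8.
403 hashes to 7; slot 7 is free → place at 7.
549 hashes to 10; slot 10 is free → place at 10.
73 hashes to 7, h2=4; 7 taken → place at 0.
942 hashes to 7, h2=3; 7,10 taken → place at 2.
485 hashes to 1; slot 1 is free → place at 1.
601 hashes to 7, h2=2; 7 taken → place at 9.
Table: [73, 485, 942, -, -, -, -, 403, 107, 601, 549]
Lookup 12: h=1, h2=3, probe 1,4 → slot 4 empty, not found.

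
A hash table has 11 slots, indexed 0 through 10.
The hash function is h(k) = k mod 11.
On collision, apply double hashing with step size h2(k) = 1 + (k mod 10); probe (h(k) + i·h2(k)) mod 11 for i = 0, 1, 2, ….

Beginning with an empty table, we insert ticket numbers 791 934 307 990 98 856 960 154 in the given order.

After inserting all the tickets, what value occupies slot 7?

307

791 hashes to 10; slot 10 is free -> place at 10.
934 hashes to 10, h2=5; 10 taken -> place at 4.
307 hashes to 10, h2=8; 10 taken -> place at 7.
990 hashes to 0; slot 0 is free -> place at 0.
98 hashes to 10, h2=9; 10 taken -> place at 8.
856 hashes to 9; slot 9 is free -> place at 9.
960 hashes to 3; slot 3 is free -> place at 3.
154 hashes to 0, h2=5; 0 taken -> place at 5.
Table: [990, _, _, 960, 934, 154, _, 307, 98, 856, 791]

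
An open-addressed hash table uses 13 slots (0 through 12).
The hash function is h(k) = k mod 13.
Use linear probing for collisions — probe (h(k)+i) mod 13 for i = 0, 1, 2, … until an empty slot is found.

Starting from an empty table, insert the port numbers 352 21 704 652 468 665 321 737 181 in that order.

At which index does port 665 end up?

352: h=1 => slot 1
21: h=8 => slot 8
704: h=2 => slot 2
652: h=2, probe 2,3 => slot 3
468: h=0 => slot 0
665: h=2, probe 2,3,4 => slot 4
321: h=9 => slot 9
737: h=9, probe 9,10 => slot 10
181: h=12 => slot 12
Table: [468, 352, 704, 652, 665, _, _, _, 21, 321, 737, _, 181]

4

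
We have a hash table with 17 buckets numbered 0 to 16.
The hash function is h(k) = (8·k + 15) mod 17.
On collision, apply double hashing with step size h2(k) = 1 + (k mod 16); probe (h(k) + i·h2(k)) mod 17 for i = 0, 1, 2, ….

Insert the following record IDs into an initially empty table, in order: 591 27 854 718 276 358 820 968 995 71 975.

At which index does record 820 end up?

16

Insert 591: h=0, slot 0 empty -> index 0.
Insert 27: h=10, slot 10 empty -> index 10.
Insert 854: h=13, slot 13 empty -> index 13.
Insert 718: h=13, h2=15, slot 13 occupied -> index 11.
Insert 276: h=13, h2=5, slot 13 occupied -> index 1.
Insert 358: h=6, slot 6 empty -> index 6.
Insert 820: h=13, h2=5, slots 13,1,6,11 occupied -> index 16.
Insert 968: h=7, slot 7 empty -> index 7.
Insert 995: h=2, slot 2 empty -> index 2.
Insert 71: h=5, slot 5 empty -> index 5.
Insert 975: h=12, slot 12 empty -> index 12.
Table: [591, 276, 995, _, _, 71, 358, 968, _, _, 27, 718, 975, 854, _, _, 820]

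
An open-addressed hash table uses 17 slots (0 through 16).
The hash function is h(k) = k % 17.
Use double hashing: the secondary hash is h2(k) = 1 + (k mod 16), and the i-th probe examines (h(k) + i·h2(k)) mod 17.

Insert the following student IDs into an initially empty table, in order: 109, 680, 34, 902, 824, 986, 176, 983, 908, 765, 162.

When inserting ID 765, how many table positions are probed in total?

Insert 109: h=7, slot 7 empty → index 7.
Insert 680: h=0, slot 0 empty → index 0.
Insert 34: h=0, h2=3, slot 0 occupied → index 3.
Insert 902: h=1, slot 1 empty → index 1.
Insert 824: h=8, slot 8 empty → index 8.
Insert 986: h=0, h2=11, slot 0 occupied → index 11.
Insert 176: h=6, slot 6 empty → index 6.
Insert 983: h=14, slot 14 empty → index 14.
Insert 908: h=7, h2=13, slots 7,3 occupied → index 16.
Insert 765: h=0, h2=14, slots 0,14,11,8 occupied → index 5.
Insert 162: h=9, slot 9 empty → index 9.
Table: [680, 902, -, 34, -, 765, 176, 109, 824, 162, -, 986, -, -, 983, -, 908]

5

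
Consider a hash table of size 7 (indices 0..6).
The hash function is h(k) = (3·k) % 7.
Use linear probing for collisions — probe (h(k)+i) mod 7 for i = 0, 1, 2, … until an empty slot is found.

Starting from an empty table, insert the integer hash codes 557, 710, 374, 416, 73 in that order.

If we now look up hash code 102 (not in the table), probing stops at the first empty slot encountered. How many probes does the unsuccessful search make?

3

Insert 557: h=5, slot 5 empty => index 5.
Insert 710: h=2, slot 2 empty => index 2.
Insert 374: h=2, slot 2 occupied => index 3.
Insert 416: h=2, slots 2,3 occupied => index 4.
Insert 73: h=2, slots 2,3,4,5 occupied => index 6.
Table: [_, _, 710, 374, 416, 557, 73]
Lookup 102: h=5, probe 5,6,0 → slot 0 empty, not found.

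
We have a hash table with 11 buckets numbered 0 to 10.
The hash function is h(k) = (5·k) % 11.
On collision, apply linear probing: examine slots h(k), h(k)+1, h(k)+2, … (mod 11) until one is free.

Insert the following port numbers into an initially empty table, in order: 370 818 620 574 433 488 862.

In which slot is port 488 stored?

3

370 hashes to 2; slot 2 is free => place at 2.
818 hashes to 9; slot 9 is free => place at 9.
620 hashes to 9; 9 taken => place at 10.
574 hashes to 10; 10 taken => place at 0.
433 hashes to 9; 9,10,0 taken => place at 1.
488 hashes to 9; 9,10,0,1,2 taken => place at 3.
862 hashes to 9; 9,10,0,1,2,3 taken => place at 4.
Table: [574, 433, 370, 488, 862, -, -, -, -, 818, 620]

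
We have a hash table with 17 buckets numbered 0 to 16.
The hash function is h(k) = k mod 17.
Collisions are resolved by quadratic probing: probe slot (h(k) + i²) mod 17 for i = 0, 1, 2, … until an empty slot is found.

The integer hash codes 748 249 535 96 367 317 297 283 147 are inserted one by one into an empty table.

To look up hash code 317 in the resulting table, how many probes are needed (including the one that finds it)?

3

Insert 748: h=0, slot 0 empty -> index 0.
Insert 249: h=11, slot 11 empty -> index 11.
Insert 535: h=8, slot 8 empty -> index 8.
Insert 96: h=11, slot 11 occupied -> index 12.
Insert 367: h=10, slot 10 empty -> index 10.
Insert 317: h=11, slots 11,12 occupied -> index 15.
Insert 297: h=8, slot 8 occupied -> index 9.
Insert 283: h=11, slots 11,12,15 occupied -> index 3.
Insert 147: h=11, slots 11,12,15,3,10 occupied -> index 2.
Table: [748, -, 147, 283, -, -, -, -, 535, 297, 367, 249, 96, -, -, 317, -]
Lookup 317: h=11, probe 11,12,15 → found at 15.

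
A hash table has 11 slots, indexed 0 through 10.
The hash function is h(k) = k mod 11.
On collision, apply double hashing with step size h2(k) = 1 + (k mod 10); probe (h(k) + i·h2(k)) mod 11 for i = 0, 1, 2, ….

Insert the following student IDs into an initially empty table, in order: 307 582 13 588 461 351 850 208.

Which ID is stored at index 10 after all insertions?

307

Insert 307: h=10, slot 10 empty => index 10.
Insert 582: h=10, h2=3, slot 10 occupied => index 2.
Insert 13: h=2, h2=4, slot 2 occupied => index 6.
Insert 588: h=5, slot 5 empty => index 5.
Insert 461: h=10, h2=2, slot 10 occupied => index 1.
Insert 351: h=10, h2=2, slots 10,1 occupied => index 3.
Insert 850: h=3, h2=1, slot 3 occupied => index 4.
Insert 208: h=10, h2=9, slot 10 occupied => index 8.
Table: [., 461, 582, 351, 850, 588, 13, ., 208, ., 307]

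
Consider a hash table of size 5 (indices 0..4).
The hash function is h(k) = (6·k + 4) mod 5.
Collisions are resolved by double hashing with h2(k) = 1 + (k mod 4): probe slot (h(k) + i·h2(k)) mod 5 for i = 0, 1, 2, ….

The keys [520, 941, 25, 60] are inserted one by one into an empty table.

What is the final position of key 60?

2

520 hashes to 4; slot 4 is free → place at 4.
941 hashes to 0; slot 0 is free → place at 0.
25 hashes to 4, h2=2; 4 taken → place at 1.
60 hashes to 4, h2=1; 4,0,1 taken → place at 2.
Table: [941, 25, 60, _, 520]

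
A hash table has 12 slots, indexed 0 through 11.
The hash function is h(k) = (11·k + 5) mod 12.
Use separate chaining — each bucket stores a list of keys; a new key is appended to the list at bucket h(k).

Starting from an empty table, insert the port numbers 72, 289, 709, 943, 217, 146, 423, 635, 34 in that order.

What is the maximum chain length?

Insert 72: h=5, bucket 5 empty -> new chain.
Insert 289: h=4, bucket 4 empty -> new chain.
Insert 709: h=4, bucket 4 nonempty -> append to chain.
Insert 943: h=10, bucket 10 empty -> new chain.
Insert 217: h=4, bucket 4 nonempty -> append to chain.
Insert 146: h=3, bucket 3 empty -> new chain.
Insert 423: h=2, bucket 2 empty -> new chain.
Insert 635: h=6, bucket 6 empty -> new chain.
Insert 34: h=7, bucket 7 empty -> new chain.
Final buckets:
0: -
1: -
2: 423
3: 146
4: 289 -> 709 -> 217
5: 72
6: 635
7: 34
8: -
9: -
10: 943
11: -

3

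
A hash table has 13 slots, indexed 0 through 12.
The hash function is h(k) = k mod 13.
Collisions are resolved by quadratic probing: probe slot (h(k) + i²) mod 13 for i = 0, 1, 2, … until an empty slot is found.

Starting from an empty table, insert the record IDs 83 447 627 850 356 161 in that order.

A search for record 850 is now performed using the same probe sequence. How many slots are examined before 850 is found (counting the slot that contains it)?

3

83 hashes to 5; slot 5 is free => place at 5.
447 hashes to 5; 5 taken => place at 6.
627 hashes to 3; slot 3 is free => place at 3.
850 hashes to 5; 5,6 taken => place at 9.
356 hashes to 5; 5,6,9 taken => place at 1.
161 hashes to 5; 5,6,9,1 taken => place at 8.
Table: [., 356, ., 627, ., 83, 447, ., 161, 850, ., ., .]
Lookup 850: h=5, probe 5,6,9 → found at 9.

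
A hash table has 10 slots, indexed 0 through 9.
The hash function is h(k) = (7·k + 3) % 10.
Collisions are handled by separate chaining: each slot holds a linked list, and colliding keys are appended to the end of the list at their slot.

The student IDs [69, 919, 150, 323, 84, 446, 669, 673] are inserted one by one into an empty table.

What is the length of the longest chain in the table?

Insert 69: h=6, bucket 6 empty -> new chain.
Insert 919: h=6, bucket 6 nonempty -> append to chain.
Insert 150: h=3, bucket 3 empty -> new chain.
Insert 323: h=4, bucket 4 empty -> new chain.
Insert 84: h=1, bucket 1 empty -> new chain.
Insert 446: h=5, bucket 5 empty -> new chain.
Insert 669: h=6, bucket 6 nonempty -> append to chain.
Insert 673: h=4, bucket 4 nonempty -> append to chain.
Final buckets:
0: -
1: 84
2: -
3: 150
4: 323 -> 673
5: 446
6: 69 -> 919 -> 669
7: -
8: -
9: -

3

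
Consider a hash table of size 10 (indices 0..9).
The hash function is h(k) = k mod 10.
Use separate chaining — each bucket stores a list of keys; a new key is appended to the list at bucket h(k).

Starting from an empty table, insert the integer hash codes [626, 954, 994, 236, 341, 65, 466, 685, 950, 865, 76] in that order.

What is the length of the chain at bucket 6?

Insert 626: h=6, bucket 6 empty → new chain.
Insert 954: h=4, bucket 4 empty → new chain.
Insert 994: h=4, bucket 4 nonempty → append to chain.
Insert 236: h=6, bucket 6 nonempty → append to chain.
Insert 341: h=1, bucket 1 empty → new chain.
Insert 65: h=5, bucket 5 empty → new chain.
Insert 466: h=6, bucket 6 nonempty → append to chain.
Insert 685: h=5, bucket 5 nonempty → append to chain.
Insert 950: h=0, bucket 0 empty → new chain.
Insert 865: h=5, bucket 5 nonempty → append to chain.
Insert 76: h=6, bucket 6 nonempty → append to chain.
Final buckets:
0: 950
1: 341
2: .
3: .
4: 954 -> 994
5: 65 -> 685 -> 865
6: 626 -> 236 -> 466 -> 76
7: .
8: .
9: .

4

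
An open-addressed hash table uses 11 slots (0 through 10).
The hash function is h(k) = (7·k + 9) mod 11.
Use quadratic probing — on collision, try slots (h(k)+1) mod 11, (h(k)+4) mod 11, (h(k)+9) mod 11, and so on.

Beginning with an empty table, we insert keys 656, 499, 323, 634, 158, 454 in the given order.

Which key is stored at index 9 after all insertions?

454

656 hashes to 3; slot 3 is free => place at 3.
499 hashes to 4; slot 4 is free => place at 4.
323 hashes to 4; 4 taken => place at 5.
634 hashes to 3; 3,4 taken => place at 7.
158 hashes to 4; 4,5 taken => place at 8.
454 hashes to 8; 8 taken => place at 9.
Table: [., ., ., 656, 499, 323, ., 634, 158, 454, .]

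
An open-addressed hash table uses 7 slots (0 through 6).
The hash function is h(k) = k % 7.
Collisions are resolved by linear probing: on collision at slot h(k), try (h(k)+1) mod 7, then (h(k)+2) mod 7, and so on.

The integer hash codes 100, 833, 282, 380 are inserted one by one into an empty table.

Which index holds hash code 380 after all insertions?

4

100: h=2 => slot 2
833: h=0 => slot 0
282: h=2, probe 2,3 => slot 3
380: h=2, probe 2,3,4 => slot 4
Table: [833, —, 100, 282, 380, —, —]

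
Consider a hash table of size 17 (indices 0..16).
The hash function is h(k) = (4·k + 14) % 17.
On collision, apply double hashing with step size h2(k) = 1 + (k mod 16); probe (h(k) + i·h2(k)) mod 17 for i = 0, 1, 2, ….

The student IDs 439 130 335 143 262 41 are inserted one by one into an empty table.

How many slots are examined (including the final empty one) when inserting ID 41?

439 hashes to 2; slot 2 is free -> place at 2.
130 hashes to 7; slot 7 is free -> place at 7.
335 hashes to 11; slot 11 is free -> place at 11.
143 hashes to 8; slot 8 is free -> place at 8.
262 hashes to 8, h2=7; 8 taken -> place at 15.
41 hashes to 8, h2=10; 8 taken -> place at 1.
Table: [-, 41, 439, -, -, -, -, 130, 143, -, -, 335, -, -, -, 262, -]

2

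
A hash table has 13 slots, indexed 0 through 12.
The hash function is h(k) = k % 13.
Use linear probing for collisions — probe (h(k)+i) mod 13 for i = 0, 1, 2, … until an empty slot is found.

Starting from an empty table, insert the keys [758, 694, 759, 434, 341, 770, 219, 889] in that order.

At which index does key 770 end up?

8

758 hashes to 4; slot 4 is free => place at 4.
694 hashes to 5; slot 5 is free => place at 5.
759 hashes to 5; 5 taken => place at 6.
434 hashes to 5; 5,6 taken => place at 7.
341 hashes to 3; slot 3 is free => place at 3.
770 hashes to 3; 3,4,5,6,7 taken => place at 8.
219 hashes to 11; slot 11 is free => place at 11.
889 hashes to 5; 5,6,7,8 taken => place at 9.
Table: [—, —, —, 341, 758, 694, 759, 434, 770, 889, —, 219, —]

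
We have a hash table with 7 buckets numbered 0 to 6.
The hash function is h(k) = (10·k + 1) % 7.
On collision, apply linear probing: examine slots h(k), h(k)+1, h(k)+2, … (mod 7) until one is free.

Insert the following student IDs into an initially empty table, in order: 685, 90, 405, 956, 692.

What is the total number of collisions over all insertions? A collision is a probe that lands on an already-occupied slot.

685: h=5 => slot 5
90: h=5, probe 5,6 => slot 6
405: h=5, probe 5,6,0 => slot 0
956: h=6, probe 6,0,1 => slot 1
692: h=5, probe 5,6,0,1,2 => slot 2
Table: [405, 956, 692, —, —, 685, 90]

9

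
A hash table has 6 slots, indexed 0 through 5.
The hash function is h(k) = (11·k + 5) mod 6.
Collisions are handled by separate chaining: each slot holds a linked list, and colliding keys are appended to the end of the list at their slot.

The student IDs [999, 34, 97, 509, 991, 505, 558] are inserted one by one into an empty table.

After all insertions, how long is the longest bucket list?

999 → bucket 2
34 → bucket 1
97 → bucket 4
509 → bucket 0
991 → bucket 4 (collision)
505 → bucket 4 (collision)
558 → bucket 5
Final buckets:
0: 509
1: 34
2: 999
3: .
4: 97 -> 991 -> 505
5: 558

3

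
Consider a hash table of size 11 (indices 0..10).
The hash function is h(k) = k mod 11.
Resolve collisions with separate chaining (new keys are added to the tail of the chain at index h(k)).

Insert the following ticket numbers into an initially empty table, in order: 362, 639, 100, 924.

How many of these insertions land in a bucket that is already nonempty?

362 → bucket 10
639 → bucket 1
100 → bucket 1 (collision)
924 → bucket 0
Final buckets:
0: 924
1: 639 -> 100
2: .
3: .
4: .
5: .
6: .
7: .
8: .
9: .
10: 362

1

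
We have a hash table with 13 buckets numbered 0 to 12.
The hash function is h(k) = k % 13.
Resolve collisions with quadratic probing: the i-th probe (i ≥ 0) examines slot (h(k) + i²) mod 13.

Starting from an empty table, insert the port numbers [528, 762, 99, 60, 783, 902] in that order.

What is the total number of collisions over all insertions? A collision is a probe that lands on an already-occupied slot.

6

528 hashes to 8; slot 8 is free → place at 8.
762 hashes to 8; 8 taken → place at 9.
99 hashes to 8; 8,9 taken → place at 12.
60 hashes to 8; 8,9,12 taken → place at 4.
783 hashes to 3; slot 3 is free → place at 3.
902 hashes to 5; slot 5 is free → place at 5.
Table: [∅, ∅, ∅, 783, 60, 902, ∅, ∅, 528, 762, ∅, ∅, 99]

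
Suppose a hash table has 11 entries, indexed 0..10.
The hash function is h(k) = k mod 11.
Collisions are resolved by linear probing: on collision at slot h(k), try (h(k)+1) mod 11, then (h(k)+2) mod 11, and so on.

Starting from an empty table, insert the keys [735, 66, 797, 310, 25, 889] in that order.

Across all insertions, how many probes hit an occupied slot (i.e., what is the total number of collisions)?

1

735 hashes to 9; slot 9 is free -> place at 9.
66 hashes to 0; slot 0 is free -> place at 0.
797 hashes to 5; slot 5 is free -> place at 5.
310 hashes to 2; slot 2 is free -> place at 2.
25 hashes to 3; slot 3 is free -> place at 3.
889 hashes to 9; 9 taken -> place at 10.
Table: [66, ., 310, 25, ., 797, ., ., ., 735, 889]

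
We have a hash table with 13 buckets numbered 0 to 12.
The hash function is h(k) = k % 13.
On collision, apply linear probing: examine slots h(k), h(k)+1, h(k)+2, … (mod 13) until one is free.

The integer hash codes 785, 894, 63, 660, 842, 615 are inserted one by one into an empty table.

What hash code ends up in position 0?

785 hashes to 5; slot 5 is free → place at 5.
894 hashes to 10; slot 10 is free → place at 10.
63 hashes to 11; slot 11 is free → place at 11.
660 hashes to 10; 10,11 taken → place at 12.
842 hashes to 10; 10,11,12 taken → place at 0.
615 hashes to 4; slot 4 is free → place at 4.
Table: [842, ., ., ., 615, 785, ., ., ., ., 894, 63, 660]

842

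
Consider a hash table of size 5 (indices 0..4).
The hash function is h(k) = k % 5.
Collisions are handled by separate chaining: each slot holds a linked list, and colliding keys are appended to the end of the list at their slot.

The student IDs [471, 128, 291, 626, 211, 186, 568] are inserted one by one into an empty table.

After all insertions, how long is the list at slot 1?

Insert 471: h=1, bucket 1 empty → new chain.
Insert 128: h=3, bucket 3 empty → new chain.
Insert 291: h=1, bucket 1 nonempty → append to chain.
Insert 626: h=1, bucket 1 nonempty → append to chain.
Insert 211: h=1, bucket 1 nonempty → append to chain.
Insert 186: h=1, bucket 1 nonempty → append to chain.
Insert 568: h=3, bucket 3 nonempty → append to chain.
Final buckets:
0: ∅
1: 471 -> 291 -> 626 -> 211 -> 186
2: ∅
3: 128 -> 568
4: ∅

5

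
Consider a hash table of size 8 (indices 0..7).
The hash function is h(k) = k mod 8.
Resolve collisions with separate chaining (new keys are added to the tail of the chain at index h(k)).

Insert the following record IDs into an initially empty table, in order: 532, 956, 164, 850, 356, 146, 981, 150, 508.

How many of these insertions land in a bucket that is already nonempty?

Insert 532: h=4, bucket 4 empty -> new chain.
Insert 956: h=4, bucket 4 nonempty -> append to chain.
Insert 164: h=4, bucket 4 nonempty -> append to chain.
Insert 850: h=2, bucket 2 empty -> new chain.
Insert 356: h=4, bucket 4 nonempty -> append to chain.
Insert 146: h=2, bucket 2 nonempty -> append to chain.
Insert 981: h=5, bucket 5 empty -> new chain.
Insert 150: h=6, bucket 6 empty -> new chain.
Insert 508: h=4, bucket 4 nonempty -> append to chain.
Final buckets:
0: ∅
1: ∅
2: 850 -> 146
3: ∅
4: 532 -> 956 -> 164 -> 356 -> 508
5: 981
6: 150
7: ∅

5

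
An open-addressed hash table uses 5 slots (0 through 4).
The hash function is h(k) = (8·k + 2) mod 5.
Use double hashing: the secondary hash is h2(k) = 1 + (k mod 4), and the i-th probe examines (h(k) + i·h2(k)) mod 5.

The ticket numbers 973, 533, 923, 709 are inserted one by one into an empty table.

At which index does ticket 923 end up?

973 hashes to 1; slot 1 is free -> place at 1.
533 hashes to 1, h2=2; 1 taken -> place at 3.
923 hashes to 1, h2=4; 1 taken -> place at 0.
709 hashes to 4; slot 4 is free -> place at 4.
Table: [923, 973, ∅, 533, 709]

0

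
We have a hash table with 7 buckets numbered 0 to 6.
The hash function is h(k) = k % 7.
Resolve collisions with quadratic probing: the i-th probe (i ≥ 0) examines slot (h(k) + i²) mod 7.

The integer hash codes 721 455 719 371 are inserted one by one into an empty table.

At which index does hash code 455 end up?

1

721: h=0 => slot 0
455: h=0, probe 0,1 => slot 1
719: h=5 => slot 5
371: h=0, probe 0,1,4 => slot 4
Table: [721, 455, ∅, ∅, 371, 719, ∅]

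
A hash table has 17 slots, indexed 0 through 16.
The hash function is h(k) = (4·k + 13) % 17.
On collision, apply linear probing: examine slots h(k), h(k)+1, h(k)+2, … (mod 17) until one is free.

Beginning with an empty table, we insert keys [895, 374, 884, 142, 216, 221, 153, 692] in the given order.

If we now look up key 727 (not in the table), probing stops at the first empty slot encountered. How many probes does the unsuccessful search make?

Insert 895: h=6, slot 6 empty => index 6.
Insert 374: h=13, slot 13 empty => index 13.
Insert 884: h=13, slot 13 occupied => index 14.
Insert 142: h=3, slot 3 empty => index 3.
Insert 216: h=10, slot 10 empty => index 10.
Insert 221: h=13, slots 13,14 occupied => index 15.
Insert 153: h=13, slots 13,14,15 occupied => index 16.
Insert 692: h=10, slot 10 occupied => index 11.
Table: [_, _, _, 142, _, _, 895, _, _, _, 216, 692, _, 374, 884, 221, 153]
Lookup 727: h=14, probe 14,15,16,0 → slot 0 empty, not found.

4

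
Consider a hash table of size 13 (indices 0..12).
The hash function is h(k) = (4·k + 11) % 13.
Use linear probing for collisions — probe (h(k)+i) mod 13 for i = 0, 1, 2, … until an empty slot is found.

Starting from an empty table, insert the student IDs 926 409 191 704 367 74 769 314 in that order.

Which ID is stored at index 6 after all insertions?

926: h=10 => slot 10
409: h=9 => slot 9
191: h=8 => slot 8
704: h=6 => slot 6
367: h=10, probe 10,11 => slot 11
74: h=8, probe 8,9,10,11,12 => slot 12
769: h=6, probe 6,7 => slot 7
314: h=6, probe 6,7,8,9,10,11,12,0 => slot 0
Table: [314, _, _, _, _, _, 704, 769, 191, 409, 926, 367, 74]

704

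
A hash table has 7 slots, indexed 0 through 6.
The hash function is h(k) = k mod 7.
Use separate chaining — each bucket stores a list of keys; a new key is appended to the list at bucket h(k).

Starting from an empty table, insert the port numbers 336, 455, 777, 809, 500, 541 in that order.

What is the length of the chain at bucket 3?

1

336 → bucket 0
455 → bucket 0 (collision)
777 → bucket 0 (collision)
809 → bucket 4
500 → bucket 3
541 → bucket 2
Final buckets:
0: 336 -> 455 -> 777
1: _
2: 541
3: 500
4: 809
5: _
6: _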